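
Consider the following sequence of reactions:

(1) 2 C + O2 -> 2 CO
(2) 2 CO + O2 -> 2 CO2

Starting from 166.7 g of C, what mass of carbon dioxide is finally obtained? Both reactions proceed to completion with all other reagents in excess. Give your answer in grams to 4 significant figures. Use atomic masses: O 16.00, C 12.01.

610.9 g

M(C) = 12.01 g/mol.
M(CO2) = 12.01 + 2(16.00) = 44.01 g/mol.
n(C) = 166.70 / 12.01 = 13.880 mol.
Step 1 gives a 2:2 ratio of C to CO, so n(CO) = 13.880 mol.
In step 2 the CO:CO2 ratio is 2:2, so n(CO2) = 13.880 mol.
Mass of CO2 = 13.880 × 44.01 = 610.86 g.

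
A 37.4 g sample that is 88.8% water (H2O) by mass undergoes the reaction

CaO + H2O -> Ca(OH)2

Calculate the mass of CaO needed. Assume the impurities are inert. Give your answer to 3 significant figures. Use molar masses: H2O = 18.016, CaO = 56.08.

103 g

Mass of pure H2O = 37.4 g × 0.888 = 33.21 g.
n(H2O) = 33.21 g / 18.016 g/mol = 1.843 mol.
From the equation the H2O:CaO mole ratio is 1:1, so n(CaO) = 1.843 × 1/1 = 1.843 mol.
Mass of CaO = 1.843 mol × 56.08 g/mol = 103.4 g.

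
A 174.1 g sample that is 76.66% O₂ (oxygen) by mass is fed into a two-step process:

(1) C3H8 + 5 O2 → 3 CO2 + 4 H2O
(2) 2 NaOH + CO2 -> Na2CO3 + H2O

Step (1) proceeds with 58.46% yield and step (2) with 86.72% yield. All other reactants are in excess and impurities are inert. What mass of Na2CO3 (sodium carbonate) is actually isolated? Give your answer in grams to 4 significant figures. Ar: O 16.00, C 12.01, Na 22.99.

134.5 g

Pure O2 = 174.1 × 0.7666 = 133.47 g.
M(O2) = 2(16.00) = 32.00 g/mol.
M(Na2CO3) = 2(22.99) + 12.01 + 3(16.00) = 105.99 g/mol.
n(O2) = 133.47 / 32.00 = 4.1708 mol.
Step 1 (O2:CO2 = 5:3): theoretical n(CO2) = 2.5025 mol; at 58.46% yield, n(CO2) = 1.4629 mol.
Step 2 (CO2:Na2CO3 = 1:1): theoretical n(Na2CO3) = 1.4629 mol, so theoretical mass = 1.4629 × 105.99 = 155.06 g.
At 86.72% yield, actual mass of Na2CO3 = 155.06 × 0.8672 = 134.47 g.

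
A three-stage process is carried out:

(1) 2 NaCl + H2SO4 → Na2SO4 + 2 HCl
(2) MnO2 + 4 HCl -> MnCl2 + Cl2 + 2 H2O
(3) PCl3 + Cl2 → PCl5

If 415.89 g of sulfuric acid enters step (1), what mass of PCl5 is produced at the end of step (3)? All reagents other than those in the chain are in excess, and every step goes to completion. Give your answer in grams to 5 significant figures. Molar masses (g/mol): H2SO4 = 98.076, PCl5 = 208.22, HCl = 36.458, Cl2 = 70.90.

n(H2SO4) = 415.89 / 98.076 = 4.24049 mol.
Reaction (1): H2SO4→HCl ratio 1:2 ⇒ n(HCl) = 8.48097 mol.
Reaction (2): HCl→Cl2 ratio 4:1 ⇒ n(Cl2) = 2.12024 mol.
Reaction (3): Cl2→PCl5 ratio 1:1 ⇒ n(PCl5) = 2.12024 mol.
Mass of PCl5 = 2.12024 × 208.22 = 441.477 g.

441.48 g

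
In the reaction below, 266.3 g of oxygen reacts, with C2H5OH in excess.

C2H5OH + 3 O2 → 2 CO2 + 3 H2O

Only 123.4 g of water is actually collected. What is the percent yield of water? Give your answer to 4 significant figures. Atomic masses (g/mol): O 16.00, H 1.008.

82.31 %

M(O2) = 2(16.00) = 32.00 g/mol.
M(H2O) = 2(1.008) + 16.00 = 18.016 g/mol.
n(O2) = 266.30 g / 32.00 g/mol = 8.3219 mol.
From the equation the O2:H2O mole ratio is 3:3, so n(H2O) = 8.3219 × 3/3 = 8.3219 mol.
Mass of H2O = 8.3219 mol × 18.016 g/mol = 149.93 g.
This is the theoretical yield. Percent yield = 123.4 g / 149.93 g × 100% = 82.307%.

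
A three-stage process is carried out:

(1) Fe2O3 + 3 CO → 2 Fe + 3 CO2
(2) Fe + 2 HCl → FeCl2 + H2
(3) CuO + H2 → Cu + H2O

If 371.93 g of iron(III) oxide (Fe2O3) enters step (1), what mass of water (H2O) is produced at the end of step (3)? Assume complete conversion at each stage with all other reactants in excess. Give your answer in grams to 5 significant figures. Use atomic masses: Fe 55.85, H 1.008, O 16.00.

M(Fe2O3) = 2(55.85) + 3(16.00) = 159.70 g/mol.
M(H2O) = 2(1.008) + 16.00 = 18.016 g/mol.
n(Fe2O3) = 371.93 / 159.70 = 2.32893 mol.
Reaction (1): Fe2O3→Fe ratio 1:2 ⇒ n(Fe) = 4.65786 mol.
Reaction (2): Fe→H2 ratio 1:1 ⇒ n(H2) = 4.65786 mol.
Reaction (3): H2→H2O ratio 1:1 ⇒ n(H2O) = 4.65786 mol.
Mass of H2O = 4.65786 × 18.016 = 83.9160 g.

83.916 g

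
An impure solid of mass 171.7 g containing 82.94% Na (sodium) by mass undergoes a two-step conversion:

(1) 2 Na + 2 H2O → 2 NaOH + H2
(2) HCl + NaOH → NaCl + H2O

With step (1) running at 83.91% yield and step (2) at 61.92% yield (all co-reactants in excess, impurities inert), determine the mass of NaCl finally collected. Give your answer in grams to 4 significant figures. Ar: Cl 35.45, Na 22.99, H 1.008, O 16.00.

188.1 g

Pure Na = 171.7 × 0.8294 = 142.41 g.
M(Na) = 22.99 g/mol.
M(NaCl) = 22.99 + 35.45 = 58.44 g/mol.
n(Na) = 142.41 / 22.99 = 6.1943 mol.
Step 1 (Na:NaOH = 2:2): theoretical n(NaOH) = 6.1943 mol; at 83.91% yield, n(NaOH) = 5.1977 mol.
Step 2 (NaOH:NaCl = 1:1): theoretical n(NaCl) = 5.1977 mol, so theoretical mass = 5.1977 × 58.44 = 303.75 g.
At 61.92% yield, actual mass of NaCl = 303.75 × 0.6192 = 188.08 g.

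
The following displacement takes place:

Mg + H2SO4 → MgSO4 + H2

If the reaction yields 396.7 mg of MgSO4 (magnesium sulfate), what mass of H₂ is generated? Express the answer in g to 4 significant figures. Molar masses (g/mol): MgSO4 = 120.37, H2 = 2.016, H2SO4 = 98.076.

Convert: 396.7 mg = 0.39670 g.
n(MgSO4) = 0.39670 g / 120.37 g/mol = 0.0032957 mol.
From the equation the MgSO4:H2 mole ratio is 1:1, so n(H2) = 0.0032957 × 1/1 = 0.0032957 mol.
Mass of H2 = 0.0032957 mol × 2.016 g/mol = 0.0066441 g.

0.006644 g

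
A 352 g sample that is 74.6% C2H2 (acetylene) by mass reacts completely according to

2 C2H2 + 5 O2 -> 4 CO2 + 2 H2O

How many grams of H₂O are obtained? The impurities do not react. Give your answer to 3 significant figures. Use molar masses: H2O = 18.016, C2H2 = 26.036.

Mass of pure C2H2 = 352 g × 0.746 = 262.6 g.
n(C2H2) = 262.6 g / 26.036 g/mol = 10.09 mol.
From the equation the C2H2:H2O mole ratio is 2:2, so n(H2O) = 10.09 × 2/2 = 10.09 mol.
Mass of H2O = 10.09 mol × 18.016 g/mol = 181.7 g.

182 g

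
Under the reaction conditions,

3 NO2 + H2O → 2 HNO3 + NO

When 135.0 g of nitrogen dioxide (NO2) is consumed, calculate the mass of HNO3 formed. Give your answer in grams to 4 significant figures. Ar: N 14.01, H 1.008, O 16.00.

M(NO2) = 14.01 + 2(16.00) = 46.01 g/mol.
M(HNO3) = 1.008 + 14.01 + 3(16.00) = 63.018 g/mol.
n(NO2) = 135.00 g / 46.01 g/mol = 2.9341 mol.
From the equation the NO2:HNO3 mole ratio is 3:2, so n(HNO3) = 2.9341 × 2/3 = 1.9561 mol.
Mass of HNO3 = 1.9561 mol × 63.018 g/mol = 123.27 g.

123.3 g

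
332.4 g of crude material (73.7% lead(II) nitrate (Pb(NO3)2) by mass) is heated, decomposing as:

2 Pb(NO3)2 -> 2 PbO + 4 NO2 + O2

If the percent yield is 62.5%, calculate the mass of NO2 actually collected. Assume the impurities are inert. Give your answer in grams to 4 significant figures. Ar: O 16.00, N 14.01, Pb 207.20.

Pure Pb(NO3)2 available = 332.4 g × 0.737 = 244.98 g.
M(Pb(NO3)2) = 207.20 + 2(14.01) + 6(16.00) = 331.22 g/mol.
M(NO2) = 14.01 + 2(16.00) = 46.01 g/mol.
n(Pb(NO3)2) = 244.98 g / 331.22 g/mol = 0.73963 mol.
From the equation the Pb(NO3)2:NO2 mole ratio is 2:4, so n(NO2) = 0.73963 × 4/2 = 1.4793 mol.
Mass of NO2 = 1.4793 mol × 46.01 g/mol = 68.060 g.
Actual mass collected = 68.060 g × 0.625 = 42.538 g.

42.54 g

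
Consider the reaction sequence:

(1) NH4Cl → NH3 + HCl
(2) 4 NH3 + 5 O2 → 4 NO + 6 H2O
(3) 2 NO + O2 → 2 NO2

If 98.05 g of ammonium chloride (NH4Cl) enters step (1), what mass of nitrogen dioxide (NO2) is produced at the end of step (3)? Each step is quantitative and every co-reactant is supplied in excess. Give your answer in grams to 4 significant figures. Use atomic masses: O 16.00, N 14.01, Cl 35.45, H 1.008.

84.34 g

M(NH4Cl) = 14.01 + 4(1.008) + 35.45 = 53.492 g/mol.
M(NO2) = 14.01 + 2(16.00) = 46.01 g/mol.
n(NH4Cl) = 98.05 / 53.492 = 1.8330 mol.
Reaction (1): NH4Cl→NH3 ratio 1:1 ⇒ n(NH3) = 1.8330 mol.
Reaction (2): NH3→NO ratio 4:4 ⇒ n(NO) = 1.8330 mol.
Reaction (3): NO→NO2 ratio 2:2 ⇒ n(NO2) = 1.8330 mol.
Mass of NO2 = 1.8330 × 46.01 = 84.336 g.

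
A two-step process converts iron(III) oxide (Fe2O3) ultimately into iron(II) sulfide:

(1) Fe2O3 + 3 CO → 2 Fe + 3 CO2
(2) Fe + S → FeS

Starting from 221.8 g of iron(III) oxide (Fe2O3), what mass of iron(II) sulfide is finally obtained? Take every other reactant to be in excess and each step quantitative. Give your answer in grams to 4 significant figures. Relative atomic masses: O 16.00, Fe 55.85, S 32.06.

M(Fe2O3) = 2(55.85) + 3(16.00) = 159.70 g/mol.
M(FeS) = 55.85 + 32.06 = 87.91 g/mol.
n(Fe2O3) = 221.80 / 159.70 = 1.3889 mol.
Step 1 gives a 1:2 ratio of Fe2O3 to Fe, so n(Fe) = 2.7777 mol.
In step 2 the Fe:FeS ratio is 1:1, so n(FeS) = 2.7777 mol.
Mass of FeS = 2.7777 × 87.91 = 244.19 g.

244.2 g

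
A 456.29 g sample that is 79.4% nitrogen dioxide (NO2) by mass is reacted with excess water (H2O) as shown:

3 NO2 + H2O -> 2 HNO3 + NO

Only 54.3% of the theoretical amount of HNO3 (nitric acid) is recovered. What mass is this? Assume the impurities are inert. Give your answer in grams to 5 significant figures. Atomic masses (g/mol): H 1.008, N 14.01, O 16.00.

179.63 g

Pure NO2 available = 456.29 g × 0.794 = 362.294 g.
M(NO2) = 14.01 + 2(16.00) = 46.01 g/mol.
M(HNO3) = 1.008 + 14.01 + 3(16.00) = 63.018 g/mol.
n(NO2) = 362.294 g / 46.01 g/mol = 7.87425 mol.
From the equation the NO2:HNO3 mole ratio is 3:2, so n(HNO3) = 7.87425 × 2/3 = 5.24950 mol.
Mass of HNO3 = 5.24950 mol × 63.018 g/mol = 330.813 g.
Actual mass collected = 330.813 g × 0.543 = 179.631 g.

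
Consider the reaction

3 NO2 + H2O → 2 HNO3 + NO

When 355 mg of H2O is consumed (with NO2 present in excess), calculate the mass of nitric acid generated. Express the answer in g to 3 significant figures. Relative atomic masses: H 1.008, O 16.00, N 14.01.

2.48 g

M(H2O) = 2(1.008) + 16.00 = 18.016 g/mol.
M(HNO3) = 1.008 + 14.01 + 3(16.00) = 63.018 g/mol.
Convert: 355 mg = 0.3550 g.
n(H2O) = 0.3550 g / 18.016 g/mol = 0.01970 mol.
From the equation the H2O:HNO3 mole ratio is 1:2, so n(HNO3) = 0.01970 × 2/1 = 0.03941 mol.
Mass of HNO3 = 0.03941 mol × 63.018 g/mol = 2.484 g.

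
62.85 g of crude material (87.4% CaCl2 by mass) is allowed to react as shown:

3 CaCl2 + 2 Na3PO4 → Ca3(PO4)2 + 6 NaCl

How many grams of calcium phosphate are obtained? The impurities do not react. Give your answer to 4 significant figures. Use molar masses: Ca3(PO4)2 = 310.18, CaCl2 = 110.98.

51.18 g

Mass of pure CaCl2 = 62.85 g × 0.874 = 54.931 g.
n(CaCl2) = 54.931 g / 110.98 g/mol = 0.49496 mol.
From the equation the CaCl2:Ca3(PO4)2 mole ratio is 3:1, so n(Ca3(PO4)2) = 0.49496 × 1/3 = 0.16499 mol.
Mass of Ca3(PO4)2 = 0.16499 mol × 310.18 g/mol = 51.176 g.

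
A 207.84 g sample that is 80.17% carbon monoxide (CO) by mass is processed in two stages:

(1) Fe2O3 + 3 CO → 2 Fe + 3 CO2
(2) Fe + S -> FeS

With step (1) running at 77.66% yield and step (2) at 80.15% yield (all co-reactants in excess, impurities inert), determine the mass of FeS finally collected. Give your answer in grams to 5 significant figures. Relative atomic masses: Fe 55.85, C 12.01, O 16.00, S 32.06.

Pure CO = 207.84 × 0.8017 = 166.625 g.
M(CO) = 12.01 + 16.00 = 28.01 g/mol.
M(FeS) = 55.85 + 32.06 = 87.91 g/mol.
n(CO) = 166.625 / 28.01 = 5.94878 mol.
Step 1 (CO:Fe = 3:2): theoretical n(Fe) = 3.96585 mol; at 77.66% yield, n(Fe) = 3.07988 mol.
Step 2 (Fe:FeS = 1:1): theoretical n(FeS) = 3.07988 mol, so theoretical mass = 3.07988 × 87.91 = 270.752 g.
At 80.15% yield, actual mass of FeS = 270.752 × 0.8015 = 217.008 g.

217.01 g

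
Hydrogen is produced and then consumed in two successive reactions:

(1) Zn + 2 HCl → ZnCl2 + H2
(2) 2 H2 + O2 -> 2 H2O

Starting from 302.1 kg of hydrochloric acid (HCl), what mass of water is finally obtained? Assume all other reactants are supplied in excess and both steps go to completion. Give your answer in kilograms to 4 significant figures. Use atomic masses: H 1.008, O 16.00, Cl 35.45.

74.64 kg

M(HCl) = 1.008 + 35.45 = 36.458 g/mol.
M(H2O) = 2(1.008) + 16.00 = 18.016 g/mol.
302.1 kg = 302100 g.
n(HCl) = 302100 / 36.458 = 8286.2 mol.
Step 1 gives a 2:1 ratio of HCl to H2, so n(H2) = 4143.1 mol.
In step 2 the H2:H2O ratio is 2:2, so n(H2O) = 4143.1 mol.
Mass of H2O = 4143.1 × 18.016 = 74643 g = 74.64 kg.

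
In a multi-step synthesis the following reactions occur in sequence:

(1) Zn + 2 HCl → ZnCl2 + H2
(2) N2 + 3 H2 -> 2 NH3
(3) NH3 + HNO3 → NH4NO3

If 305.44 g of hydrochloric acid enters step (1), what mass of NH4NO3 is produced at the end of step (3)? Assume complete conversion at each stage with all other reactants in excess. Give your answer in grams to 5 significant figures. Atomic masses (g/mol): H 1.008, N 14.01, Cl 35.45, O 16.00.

M(HCl) = 1.008 + 35.45 = 36.458 g/mol.
M(NH4NO3) = 2(14.01) + 4(1.008) + 3(16.00) = 80.052 g/mol.
n(HCl) = 305.44 / 36.458 = 8.37786 mol.
Reaction (1): HCl→H2 ratio 2:1 ⇒ n(H2) = 4.18893 mol.
Reaction (2): H2→NH3 ratio 3:2 ⇒ n(NH3) = 2.79262 mol.
Reaction (3): NH3→NH4NO3 ratio 1:1 ⇒ n(NH4NO3) = 2.79262 mol.
Mass of NH4NO3 = 2.79262 × 80.052 = 223.555 g.

223.55 g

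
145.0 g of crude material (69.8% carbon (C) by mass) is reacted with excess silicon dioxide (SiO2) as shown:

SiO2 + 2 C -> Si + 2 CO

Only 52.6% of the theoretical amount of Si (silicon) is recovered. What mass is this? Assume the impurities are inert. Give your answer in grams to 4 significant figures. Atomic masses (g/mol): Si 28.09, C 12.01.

62.26 g

Pure C available = 145.0 g × 0.698 = 101.21 g.
M(C) = 12.01 g/mol.
M(Si) = 28.09 g/mol.
n(C) = 101.21 g / 12.01 g/mol = 8.4271 mol.
From the equation the C:Si mole ratio is 2:1, so n(Si) = 8.4271 × 1/2 = 4.2136 mol.
Mass of Si = 4.2136 mol × 28.09 g/mol = 118.36 g.
Actual mass collected = 118.36 g × 0.526 = 62.257 g.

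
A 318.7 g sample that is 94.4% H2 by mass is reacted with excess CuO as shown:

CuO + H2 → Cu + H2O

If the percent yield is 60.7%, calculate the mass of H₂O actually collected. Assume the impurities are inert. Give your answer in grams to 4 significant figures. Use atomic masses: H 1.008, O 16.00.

Pure H2 available = 318.7 g × 0.944 = 300.85 g.
M(H2) = 2(1.008) = 2.016 g/mol.
M(H2O) = 2(1.008) + 16.00 = 18.016 g/mol.
n(H2) = 300.85 g / 2.016 g/mol = 149.23 mol.
From the equation the H2:H2O mole ratio is 1:1, so n(H2O) = 149.23 × 1/1 = 149.23 mol.
Mass of H2O = 149.23 mol × 18.016 g/mol = 2688.6 g.
Actual mass collected = 2688.6 g × 0.607 = 1632.0 g.

1632 g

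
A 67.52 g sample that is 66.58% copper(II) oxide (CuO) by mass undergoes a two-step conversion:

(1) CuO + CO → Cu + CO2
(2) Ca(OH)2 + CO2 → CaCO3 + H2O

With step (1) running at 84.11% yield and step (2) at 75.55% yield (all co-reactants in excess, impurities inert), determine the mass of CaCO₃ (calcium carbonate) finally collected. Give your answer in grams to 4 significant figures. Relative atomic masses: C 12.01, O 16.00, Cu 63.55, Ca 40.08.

Pure CuO = 67.52 × 0.6658 = 44.955 g.
M(CuO) = 63.55 + 16.00 = 79.55 g/mol.
M(CaCO3) = 40.08 + 12.01 + 3(16.00) = 100.09 g/mol.
n(CuO) = 44.955 / 79.55 = 0.56511 mol.
Step 1 (CuO:CO2 = 1:1): theoretical n(CO2) = 0.56511 mol; at 84.11% yield, n(CO2) = 0.47532 mol.
Step 2 (CO2:CaCO3 = 1:1): theoretical n(CaCO3) = 0.47532 mol, so theoretical mass = 0.47532 × 100.09 = 47.575 g.
At 75.55% yield, actual mass of CaCO3 = 47.575 × 0.7555 = 35.943 g.

35.94 g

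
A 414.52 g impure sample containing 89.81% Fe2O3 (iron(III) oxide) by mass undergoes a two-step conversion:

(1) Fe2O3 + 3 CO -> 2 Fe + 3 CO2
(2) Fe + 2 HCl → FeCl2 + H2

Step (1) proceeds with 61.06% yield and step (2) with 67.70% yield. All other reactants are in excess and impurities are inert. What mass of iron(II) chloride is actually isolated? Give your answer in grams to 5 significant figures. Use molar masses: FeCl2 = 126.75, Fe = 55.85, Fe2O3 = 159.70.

Pure Fe2O3 = 414.52 × 0.8981 = 372.280 g.
n(Fe2O3) = 372.280 / 159.70 = 2.33112 mol.
Step 1 (Fe2O3:Fe = 1:2): theoretical n(Fe) = 4.66225 mol; at 61.06% yield, n(Fe) = 2.84677 mol.
Step 2 (Fe:FeCl2 = 1:1): theoretical n(FeCl2) = 2.84677 mol, so theoretical mass = 2.84677 × 126.75 = 360.828 g.
At 67.70% yield, actual mass of FeCl2 = 360.828 × 0.6770 = 244.280 g.

244.28 g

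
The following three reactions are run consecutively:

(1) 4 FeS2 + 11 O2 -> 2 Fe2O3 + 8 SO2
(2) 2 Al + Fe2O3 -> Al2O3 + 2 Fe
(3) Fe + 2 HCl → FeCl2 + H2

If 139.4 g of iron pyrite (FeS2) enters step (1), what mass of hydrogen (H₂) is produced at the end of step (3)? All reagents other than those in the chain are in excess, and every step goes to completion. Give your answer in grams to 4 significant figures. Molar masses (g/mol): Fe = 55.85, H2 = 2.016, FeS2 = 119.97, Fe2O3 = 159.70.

n(FeS2) = 139.4 / 119.97 = 1.1620 mol.
Reaction (1): FeS2→Fe2O3 ratio 4:2 ⇒ n(Fe2O3) = 0.58098 mol.
Reaction (2): Fe2O3→Fe ratio 1:2 ⇒ n(Fe) = 1.1620 mol.
Reaction (3): Fe→H2 ratio 1:1 ⇒ n(H2) = 1.1620 mol.
Mass of H2 = 1.1620 × 2.016 = 2.3425 g.

2.343 g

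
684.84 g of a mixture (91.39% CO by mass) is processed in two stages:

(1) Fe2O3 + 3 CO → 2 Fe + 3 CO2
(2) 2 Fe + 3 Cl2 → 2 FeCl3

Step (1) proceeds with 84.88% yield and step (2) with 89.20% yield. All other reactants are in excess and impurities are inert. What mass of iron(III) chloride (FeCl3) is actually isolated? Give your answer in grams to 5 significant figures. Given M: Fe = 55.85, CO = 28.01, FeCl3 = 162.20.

1829.4 g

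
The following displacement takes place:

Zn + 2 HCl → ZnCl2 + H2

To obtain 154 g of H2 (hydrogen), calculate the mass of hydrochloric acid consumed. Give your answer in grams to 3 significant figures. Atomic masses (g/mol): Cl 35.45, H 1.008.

5570 g

M(H2) = 2(1.008) = 2.016 g/mol.
M(HCl) = 1.008 + 35.45 = 36.458 g/mol.
n(H2) = 154.0 g / 2.016 g/mol = 76.39 mol.
From the equation the H2:HCl mole ratio is 1:2, so n(HCl) = 76.39 × 2/1 = 152.8 mol.
Mass of HCl = 152.8 mol × 36.458 g/mol = 5570 g.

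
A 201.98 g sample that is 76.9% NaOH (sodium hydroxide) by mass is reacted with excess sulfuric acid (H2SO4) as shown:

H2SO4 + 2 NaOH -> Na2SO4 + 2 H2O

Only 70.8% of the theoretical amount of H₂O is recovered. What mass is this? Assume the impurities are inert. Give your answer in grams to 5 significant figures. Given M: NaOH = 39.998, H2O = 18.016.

49.532 g

Pure NaOH available = 201.98 g × 0.769 = 155.323 g.
n(NaOH) = 155.323 g / 39.998 g/mol = 3.88326 mol.
From the equation the NaOH:H2O mole ratio is 2:2, so n(H2O) = 3.88326 × 2/2 = 3.88326 mol.
Mass of H2O = 3.88326 mol × 18.016 g/mol = 69.9608 g.
Actual mass collected = 69.9608 g × 0.708 = 49.5323 g.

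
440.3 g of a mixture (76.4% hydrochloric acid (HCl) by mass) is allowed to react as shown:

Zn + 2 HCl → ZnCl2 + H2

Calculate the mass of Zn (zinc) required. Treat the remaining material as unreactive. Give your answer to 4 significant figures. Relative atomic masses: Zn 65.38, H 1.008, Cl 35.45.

Mass of pure HCl = 440.3 g × 0.764 = 336.39 g.
M(HCl) = 1.008 + 35.45 = 36.458 g/mol.
M(Zn) = 65.38 g/mol.
n(HCl) = 336.39 g / 36.458 g/mol = 9.2268 mol.
From the equation the HCl:Zn mole ratio is 2:1, so n(Zn) = 9.2268 × 1/2 = 4.6134 mol.
Mass of Zn = 4.6134 mol × 65.38 g/mol = 301.62 g.

301.6 g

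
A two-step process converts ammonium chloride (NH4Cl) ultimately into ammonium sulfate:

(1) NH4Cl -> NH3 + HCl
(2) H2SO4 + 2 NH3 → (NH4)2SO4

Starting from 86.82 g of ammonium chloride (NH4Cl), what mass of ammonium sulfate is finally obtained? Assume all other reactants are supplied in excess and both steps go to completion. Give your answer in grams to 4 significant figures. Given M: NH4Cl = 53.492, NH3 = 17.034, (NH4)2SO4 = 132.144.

107.2 g

n(NH4Cl) = 86.820 / 53.492 = 1.6230 mol.
Step 1 gives a 1:1 ratio of NH4Cl to NH3, so n(NH3) = 1.6230 mol.
In step 2 the NH3:(NH4)2SO4 ratio is 2:1, so n((NH4)2SO4) = 0.81152 mol.
Mass of (NH4)2SO4 = 0.81152 × 132.144 = 107.24 g.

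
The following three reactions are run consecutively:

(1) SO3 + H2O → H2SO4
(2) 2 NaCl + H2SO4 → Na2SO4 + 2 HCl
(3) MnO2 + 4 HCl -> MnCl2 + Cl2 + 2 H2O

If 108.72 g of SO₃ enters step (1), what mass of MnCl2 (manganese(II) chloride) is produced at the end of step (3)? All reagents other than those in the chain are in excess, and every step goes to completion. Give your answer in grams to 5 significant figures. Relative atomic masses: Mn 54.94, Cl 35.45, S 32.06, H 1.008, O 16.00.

85.444 g

M(SO3) = 32.06 + 3(16.00) = 80.06 g/mol.
M(MnCl2) = 54.94 + 2(35.45) = 125.84 g/mol.
n(SO3) = 108.72 / 80.06 = 1.35798 mol.
Reaction (1): SO3→H2SO4 ratio 1:1 ⇒ n(H2SO4) = 1.35798 mol.
Reaction (2): H2SO4→HCl ratio 1:2 ⇒ n(HCl) = 2.71596 mol.
Reaction (3): HCl→MnCl2 ratio 4:1 ⇒ n(MnCl2) = 0.678991 mol.
Mass of MnCl2 = 0.678991 × 125.84 = 85.4442 g.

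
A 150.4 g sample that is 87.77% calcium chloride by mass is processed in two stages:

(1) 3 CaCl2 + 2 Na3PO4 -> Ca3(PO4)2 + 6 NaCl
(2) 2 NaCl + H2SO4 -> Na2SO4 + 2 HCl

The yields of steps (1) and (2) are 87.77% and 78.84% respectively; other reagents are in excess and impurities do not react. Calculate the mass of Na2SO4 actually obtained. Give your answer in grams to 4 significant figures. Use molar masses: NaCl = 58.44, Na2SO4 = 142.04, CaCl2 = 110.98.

116.9 g

Pure CaCl2 = 150.4 × 0.8777 = 132.01 g.
n(CaCl2) = 132.01 / 110.98 = 1.1895 mol.
Step 1 (CaCl2:NaCl = 3:6): theoretical n(NaCl) = 2.3789 mol; at 87.77% yield, n(NaCl) = 2.0880 mol.
Step 2 (NaCl:Na2SO4 = 2:1): theoretical n(Na2SO4) = 1.0440 mol, so theoretical mass = 1.0440 × 142.04 = 148.29 g.
At 78.84% yield, actual mass of Na2SO4 = 148.29 × 0.7884 = 116.91 g.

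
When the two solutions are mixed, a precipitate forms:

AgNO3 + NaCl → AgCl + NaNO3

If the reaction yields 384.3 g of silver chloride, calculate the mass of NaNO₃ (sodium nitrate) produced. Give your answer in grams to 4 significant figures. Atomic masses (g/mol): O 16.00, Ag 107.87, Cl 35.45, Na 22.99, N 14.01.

227.9 g

M(AgCl) = 107.87 + 35.45 = 143.32 g/mol.
M(NaNO3) = 22.99 + 14.01 + 3(16.00) = 85.00 g/mol.
n(AgCl) = 384.30 g / 143.32 g/mol = 2.6814 mol.
From the equation the AgCl:NaNO3 mole ratio is 1:1, so n(NaNO3) = 2.6814 × 1/1 = 2.6814 mol.
Mass of NaNO3 = 2.6814 mol × 85.00 g/mol = 227.92 g.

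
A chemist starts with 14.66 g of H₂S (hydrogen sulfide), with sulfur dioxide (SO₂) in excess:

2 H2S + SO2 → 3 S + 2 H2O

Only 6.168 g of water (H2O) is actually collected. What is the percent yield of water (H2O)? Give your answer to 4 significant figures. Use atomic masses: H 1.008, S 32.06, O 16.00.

79.58 %

M(H2S) = 2(1.008) + 32.06 = 34.076 g/mol.
M(H2O) = 2(1.008) + 16.00 = 18.016 g/mol.
n(H2S) = 14.660 g / 34.076 g/mol = 0.43021 mol.
From the equation the H2S:H2O mole ratio is 2:2, so n(H2O) = 0.43021 × 2/2 = 0.43021 mol.
Mass of H2O = 0.43021 mol × 18.016 g/mol = 7.7508 g.
This is the theoretical yield. Percent yield = 6.168 g / 7.7508 g × 100% = 79.579%.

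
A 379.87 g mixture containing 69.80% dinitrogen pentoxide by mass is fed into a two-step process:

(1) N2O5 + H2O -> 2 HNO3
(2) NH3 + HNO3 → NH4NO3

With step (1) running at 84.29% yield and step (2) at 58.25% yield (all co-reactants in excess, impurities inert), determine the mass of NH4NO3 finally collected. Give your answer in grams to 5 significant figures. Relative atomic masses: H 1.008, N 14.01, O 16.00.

192.96 g

Pure N2O5 = 379.87 × 0.6980 = 265.149 g.
M(N2O5) = 2(14.01) + 5(16.00) = 108.02 g/mol.
M(NH4NO3) = 2(14.01) + 4(1.008) + 3(16.00) = 80.052 g/mol.
n(N2O5) = 265.149 / 108.02 = 2.45463 mol.
Step 1 (N2O5:HNO3 = 1:2): theoretical n(HNO3) = 4.90926 mol; at 84.29% yield, n(HNO3) = 4.13802 mol.
Step 2 (HNO3:NH4NO3 = 1:1): theoretical n(NH4NO3) = 4.13802 mol, so theoretical mass = 4.13802 × 80.052 = 331.257 g.
At 58.25% yield, actual mass of NH4NO3 = 331.257 × 0.5825 = 192.957 g.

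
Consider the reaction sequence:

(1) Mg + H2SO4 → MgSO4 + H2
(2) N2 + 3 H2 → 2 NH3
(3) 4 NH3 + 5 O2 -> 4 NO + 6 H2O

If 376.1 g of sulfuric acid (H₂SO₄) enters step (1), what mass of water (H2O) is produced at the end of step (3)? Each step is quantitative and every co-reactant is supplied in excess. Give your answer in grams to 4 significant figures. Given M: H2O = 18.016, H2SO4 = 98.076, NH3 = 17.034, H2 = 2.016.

69.09 g

n(H2SO4) = 376.1 / 98.076 = 3.8348 mol.
Reaction (1): H2SO4→H2 ratio 1:1 ⇒ n(H2) = 3.8348 mol.
Reaction (2): H2→NH3 ratio 3:2 ⇒ n(NH3) = 2.5565 mol.
Reaction (3): NH3→H2O ratio 4:6 ⇒ n(H2O) = 3.8348 mol.
Mass of H2O = 3.8348 × 18.016 = 69.087 g.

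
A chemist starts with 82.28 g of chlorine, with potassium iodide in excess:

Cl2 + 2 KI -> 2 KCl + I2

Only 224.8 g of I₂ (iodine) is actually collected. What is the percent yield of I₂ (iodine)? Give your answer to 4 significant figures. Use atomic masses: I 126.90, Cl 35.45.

76.32 %

M(Cl2) = 2(35.45) = 70.90 g/mol.
M(I2) = 2(126.90) = 253.80 g/mol.
n(Cl2) = 82.280 g / 70.90 g/mol = 1.1605 mol.
From the equation the Cl2:I2 mole ratio is 1:1, so n(I2) = 1.1605 × 1/1 = 1.1605 mol.
Mass of I2 = 1.1605 mol × 253.80 g/mol = 294.54 g.
This is the theoretical yield. Percent yield = 224.8 g / 294.54 g × 100% = 76.323%.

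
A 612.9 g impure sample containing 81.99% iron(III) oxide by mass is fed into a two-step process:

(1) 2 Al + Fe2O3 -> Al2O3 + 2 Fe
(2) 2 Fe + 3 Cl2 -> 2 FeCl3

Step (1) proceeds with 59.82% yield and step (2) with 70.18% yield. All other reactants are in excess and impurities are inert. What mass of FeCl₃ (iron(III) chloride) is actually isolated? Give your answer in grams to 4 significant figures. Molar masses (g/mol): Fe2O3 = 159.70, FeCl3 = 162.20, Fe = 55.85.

Pure Fe2O3 = 612.9 × 0.8199 = 502.52 g.
n(Fe2O3) = 502.52 / 159.70 = 3.1466 mol.
Step 1 (Fe2O3:Fe = 1:2): theoretical n(Fe) = 6.2933 mol; at 59.82% yield, n(Fe) = 3.7646 mol.
Step 2 (Fe:FeCl3 = 2:2): theoretical n(FeCl3) = 3.7646 mol, so theoretical mass = 3.7646 × 162.20 = 610.62 g.
At 70.18% yield, actual mass of FeCl3 = 610.62 × 0.7018 = 428.53 g.

428.5 g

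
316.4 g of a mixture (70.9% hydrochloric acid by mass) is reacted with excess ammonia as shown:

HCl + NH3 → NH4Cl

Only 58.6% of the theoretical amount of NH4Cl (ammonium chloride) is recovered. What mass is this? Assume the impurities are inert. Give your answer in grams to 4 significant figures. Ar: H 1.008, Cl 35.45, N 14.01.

192.9 g

Pure HCl available = 316.4 g × 0.709 = 224.33 g.
M(HCl) = 1.008 + 35.45 = 36.458 g/mol.
M(NH4Cl) = 14.01 + 4(1.008) + 35.45 = 53.492 g/mol.
n(HCl) = 224.33 g / 36.458 g/mol = 6.1530 mol.
From the equation the HCl:NH4Cl mole ratio is 1:1, so n(NH4Cl) = 6.1530 × 1/1 = 6.1530 mol.
Mass of NH4Cl = 6.1530 mol × 53.492 g/mol = 329.14 g.
Actual mass collected = 329.14 g × 0.586 = 192.88 g.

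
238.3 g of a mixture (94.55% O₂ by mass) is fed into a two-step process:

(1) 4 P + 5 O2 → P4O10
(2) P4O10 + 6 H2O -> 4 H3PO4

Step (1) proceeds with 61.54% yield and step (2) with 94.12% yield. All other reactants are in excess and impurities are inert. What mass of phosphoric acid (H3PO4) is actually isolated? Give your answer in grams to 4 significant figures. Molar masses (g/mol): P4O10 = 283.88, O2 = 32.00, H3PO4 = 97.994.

Pure O2 = 238.3 × 0.9455 = 225.31 g.
n(O2) = 225.31 / 32.00 = 7.0410 mol.
Step 1 (O2:P4O10 = 5:1): theoretical n(P4O10) = 1.4082 mol; at 61.54% yield, n(P4O10) = 0.86661 mol.
Step 2 (P4O10:H3PO4 = 1:4): theoretical n(H3PO4) = 3.4664 mol, so theoretical mass = 3.4664 × 97.994 = 339.69 g.
At 94.12% yield, actual mass of H3PO4 = 339.69 × 0.9412 = 319.72 g.

319.7 g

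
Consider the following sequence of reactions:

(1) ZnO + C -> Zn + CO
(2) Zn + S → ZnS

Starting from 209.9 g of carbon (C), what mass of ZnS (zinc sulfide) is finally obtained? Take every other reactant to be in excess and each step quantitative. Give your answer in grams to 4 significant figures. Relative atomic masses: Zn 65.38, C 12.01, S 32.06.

1703 g

M(C) = 12.01 g/mol.
M(ZnS) = 65.38 + 32.06 = 97.44 g/mol.
n(C) = 209.90 / 12.01 = 17.477 mol.
Step 1 gives a 1:1 ratio of C to Zn, so n(Zn) = 17.477 mol.
In step 2 the Zn:ZnS ratio is 1:1, so n(ZnS) = 17.477 mol.
Mass of ZnS = 17.477 × 97.44 = 1703.0 g.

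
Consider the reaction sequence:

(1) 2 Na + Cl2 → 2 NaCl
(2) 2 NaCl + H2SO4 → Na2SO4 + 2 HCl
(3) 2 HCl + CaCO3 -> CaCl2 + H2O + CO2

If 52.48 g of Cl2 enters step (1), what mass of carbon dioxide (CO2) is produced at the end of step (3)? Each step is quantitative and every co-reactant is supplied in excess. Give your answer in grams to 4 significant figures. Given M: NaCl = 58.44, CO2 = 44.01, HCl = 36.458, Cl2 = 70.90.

32.58 g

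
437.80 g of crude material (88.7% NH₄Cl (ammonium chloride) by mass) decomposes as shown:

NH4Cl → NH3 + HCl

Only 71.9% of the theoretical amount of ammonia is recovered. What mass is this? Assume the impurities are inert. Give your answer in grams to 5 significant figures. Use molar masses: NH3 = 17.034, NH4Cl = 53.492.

88.911 g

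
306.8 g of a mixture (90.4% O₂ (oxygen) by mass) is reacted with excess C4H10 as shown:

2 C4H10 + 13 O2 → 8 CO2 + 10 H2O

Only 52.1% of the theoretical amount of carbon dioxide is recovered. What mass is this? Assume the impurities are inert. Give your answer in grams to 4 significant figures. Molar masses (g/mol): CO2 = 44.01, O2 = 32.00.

Pure O2 available = 306.8 g × 0.904 = 277.35 g.
n(O2) = 277.35 g / 32.00 g/mol = 8.6671 mol.
From the equation the O2:CO2 mole ratio is 13:8, so n(CO2) = 8.6671 × 8/13 = 5.3336 mol.
Mass of CO2 = 5.3336 mol × 44.01 g/mol = 234.73 g.
Actual mass collected = 234.73 g × 0.521 = 122.30 g.

122.3 g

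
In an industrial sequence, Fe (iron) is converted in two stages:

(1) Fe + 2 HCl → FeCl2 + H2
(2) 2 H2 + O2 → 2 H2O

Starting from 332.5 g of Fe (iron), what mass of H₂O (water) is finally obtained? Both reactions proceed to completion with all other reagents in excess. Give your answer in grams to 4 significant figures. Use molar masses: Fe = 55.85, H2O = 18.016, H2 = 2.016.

107.3 g

n(Fe) = 332.50 / 55.85 = 5.9534 mol.
Step 1 gives a 1:1 ratio of Fe to H2, so n(H2) = 5.9534 mol.
In step 2 the H2:H2O ratio is 2:2, so n(H2O) = 5.9534 mol.
Mass of H2O = 5.9534 × 18.016 = 107.26 g.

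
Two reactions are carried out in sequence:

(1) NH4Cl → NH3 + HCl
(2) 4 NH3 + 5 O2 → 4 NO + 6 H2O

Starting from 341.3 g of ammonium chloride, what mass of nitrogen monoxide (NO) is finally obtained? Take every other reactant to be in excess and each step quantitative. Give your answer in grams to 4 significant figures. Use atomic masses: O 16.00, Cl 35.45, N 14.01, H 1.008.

191.5 g

M(NH4Cl) = 14.01 + 4(1.008) + 35.45 = 53.492 g/mol.
M(NO) = 14.01 + 16.00 = 30.01 g/mol.
n(NH4Cl) = 341.30 / 53.492 = 6.3804 mol.
Step 1 gives a 1:1 ratio of NH4Cl to NH3, so n(NH3) = 6.3804 mol.
In step 2 the NH3:NO ratio is 4:4, so n(NO) = 6.3804 mol.
Mass of NO = 6.3804 × 30.01 = 191.48 g.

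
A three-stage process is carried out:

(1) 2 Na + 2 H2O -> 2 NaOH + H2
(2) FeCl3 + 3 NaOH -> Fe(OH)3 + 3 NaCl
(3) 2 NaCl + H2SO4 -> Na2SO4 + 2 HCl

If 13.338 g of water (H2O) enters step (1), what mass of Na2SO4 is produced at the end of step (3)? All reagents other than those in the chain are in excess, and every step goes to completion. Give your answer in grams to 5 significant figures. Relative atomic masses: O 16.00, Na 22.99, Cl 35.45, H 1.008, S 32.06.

52.579 g

M(H2O) = 2(1.008) + 16.00 = 18.016 g/mol.
M(Na2SO4) = 2(22.99) + 32.06 + 4(16.00) = 142.04 g/mol.
n(H2O) = 13.338 / 18.016 = 0.740342 mol.
Reaction (1): H2O→NaOH ratio 2:2 ⇒ n(NaOH) = 0.740342 mol.
Reaction (2): NaOH→NaCl ratio 3:3 ⇒ n(NaCl) = 0.740342 mol.
Reaction (3): NaCl→Na2SO4 ratio 2:1 ⇒ n(Na2SO4) = 0.370171 mol.
Mass of Na2SO4 = 0.370171 × 142.04 = 52.5791 g.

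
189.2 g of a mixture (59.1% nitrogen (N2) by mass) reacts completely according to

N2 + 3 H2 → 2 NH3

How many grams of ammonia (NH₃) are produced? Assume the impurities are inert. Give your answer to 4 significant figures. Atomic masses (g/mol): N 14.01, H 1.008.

136.0 g

Mass of pure N2 = 189.2 g × 0.591 = 111.82 g.
M(N2) = 2(14.01) = 28.02 g/mol.
M(NH3) = 14.01 + 3(1.008) = 17.034 g/mol.
n(N2) = 111.82 g / 28.02 g/mol = 3.9906 mol.
From the equation the N2:NH3 mole ratio is 1:2, so n(NH3) = 3.9906 × 2/1 = 7.9812 mol.
Mass of NH3 = 7.9812 mol × 17.034 g/mol = 135.95 g.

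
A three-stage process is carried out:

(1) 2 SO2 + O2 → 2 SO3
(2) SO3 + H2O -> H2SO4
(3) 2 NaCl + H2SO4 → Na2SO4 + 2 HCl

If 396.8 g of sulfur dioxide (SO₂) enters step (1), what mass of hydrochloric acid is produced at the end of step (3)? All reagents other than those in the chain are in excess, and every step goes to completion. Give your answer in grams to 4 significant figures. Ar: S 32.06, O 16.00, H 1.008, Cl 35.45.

M(SO2) = 32.06 + 2(16.00) = 64.06 g/mol.
M(HCl) = 1.008 + 35.45 = 36.458 g/mol.
n(SO2) = 396.8 / 64.06 = 6.1942 mol.
Reaction (1): SO2→SO3 ratio 2:2 ⇒ n(SO3) = 6.1942 mol.
Reaction (2): SO3→H2SO4 ratio 1:1 ⇒ n(H2SO4) = 6.1942 mol.
Reaction (3): H2SO4→HCl ratio 1:2 ⇒ n(HCl) = 12.388 mol.
Mass of HCl = 12.388 × 36.458 = 451.66 g.

451.7 g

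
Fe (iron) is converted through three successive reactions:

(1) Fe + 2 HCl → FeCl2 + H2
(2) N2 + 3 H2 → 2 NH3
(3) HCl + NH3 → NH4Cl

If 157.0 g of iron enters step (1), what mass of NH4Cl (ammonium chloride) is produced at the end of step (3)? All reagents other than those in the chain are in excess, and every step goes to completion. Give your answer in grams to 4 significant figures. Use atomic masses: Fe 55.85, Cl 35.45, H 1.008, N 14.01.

100.2 g

M(Fe) = 55.85 g/mol.
M(NH4Cl) = 14.01 + 4(1.008) + 35.45 = 53.492 g/mol.
n(Fe) = 157.0 / 55.85 = 2.8111 mol.
Reaction (1): Fe→H2 ratio 1:1 ⇒ n(H2) = 2.8111 mol.
Reaction (2): H2→NH3 ratio 3:2 ⇒ n(NH3) = 1.8741 mol.
Reaction (3): NH3→NH4Cl ratio 1:1 ⇒ n(NH4Cl) = 1.8741 mol.
Mass of NH4Cl = 1.8741 × 53.492 = 100.25 g.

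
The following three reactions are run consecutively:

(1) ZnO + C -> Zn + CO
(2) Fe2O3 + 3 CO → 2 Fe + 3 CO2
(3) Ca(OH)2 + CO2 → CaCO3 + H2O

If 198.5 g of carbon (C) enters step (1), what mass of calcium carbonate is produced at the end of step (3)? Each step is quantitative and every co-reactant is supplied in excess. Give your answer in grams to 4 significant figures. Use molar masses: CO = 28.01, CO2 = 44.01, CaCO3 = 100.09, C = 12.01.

1654 g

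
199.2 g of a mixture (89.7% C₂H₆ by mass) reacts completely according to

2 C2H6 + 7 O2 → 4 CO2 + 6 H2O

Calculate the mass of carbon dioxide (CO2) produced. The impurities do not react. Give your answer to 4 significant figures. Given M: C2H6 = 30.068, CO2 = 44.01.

Mass of pure C2H6 = 199.2 g × 0.897 = 178.68 g.
n(C2H6) = 178.68 g / 30.068 g/mol = 5.9426 mol.
From the equation the C2H6:CO2 mole ratio is 2:4, so n(CO2) = 5.9426 × 4/2 = 11.885 mol.
Mass of CO2 = 11.885 mol × 44.01 g/mol = 523.07 g.

523.1 g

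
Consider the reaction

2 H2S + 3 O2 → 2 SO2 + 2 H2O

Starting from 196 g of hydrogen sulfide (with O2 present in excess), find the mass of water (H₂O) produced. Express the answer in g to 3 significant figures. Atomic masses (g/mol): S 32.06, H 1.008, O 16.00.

104 g

M(H2S) = 2(1.008) + 32.06 = 34.076 g/mol.
M(H2O) = 2(1.008) + 16.00 = 18.016 g/mol.
n(H2S) = 196.0 g / 34.076 g/mol = 5.752 mol.
From the equation the H2S:H2O mole ratio is 2:2, so n(H2O) = 5.752 × 2/2 = 5.752 mol.
Mass of H2O = 5.752 mol × 18.016 g/mol = 103.6 g.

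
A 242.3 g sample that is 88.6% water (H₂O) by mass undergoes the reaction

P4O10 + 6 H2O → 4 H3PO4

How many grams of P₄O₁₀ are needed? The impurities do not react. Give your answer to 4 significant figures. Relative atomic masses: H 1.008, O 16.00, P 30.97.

563.8 g

Mass of pure H2O = 242.3 g × 0.886 = 214.68 g.
M(H2O) = 2(1.008) + 16.00 = 18.016 g/mol.
M(P4O10) = 4(30.97) + 10(16.00) = 283.88 g/mol.
n(H2O) = 214.68 g / 18.016 g/mol = 11.916 mol.
From the equation the H2O:P4O10 mole ratio is 6:1, so n(P4O10) = 11.916 × 1/6 = 1.9860 mol.
Mass of P4O10 = 1.9860 mol × 283.88 g/mol = 563.78 g.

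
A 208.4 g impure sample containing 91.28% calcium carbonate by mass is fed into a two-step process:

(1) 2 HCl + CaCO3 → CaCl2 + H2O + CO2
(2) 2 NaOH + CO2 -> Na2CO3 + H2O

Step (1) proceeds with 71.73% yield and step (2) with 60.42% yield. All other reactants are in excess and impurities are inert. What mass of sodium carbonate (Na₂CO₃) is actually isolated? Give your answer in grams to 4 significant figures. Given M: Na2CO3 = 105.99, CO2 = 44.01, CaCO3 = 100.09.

87.30 g

Pure CaCO3 = 208.4 × 0.9128 = 190.23 g.
n(CaCO3) = 190.23 / 100.09 = 1.9006 mol.
Step 1 (CaCO3:CO2 = 1:1): theoretical n(CO2) = 1.9006 mol; at 71.73% yield, n(CO2) = 1.3633 mol.
Step 2 (CO2:Na2CO3 = 1:1): theoretical n(Na2CO3) = 1.3633 mol, so theoretical mass = 1.3633 × 105.99 = 144.49 g.
At 60.42% yield, actual mass of Na2CO3 = 144.49 × 0.6042 = 87.303 g.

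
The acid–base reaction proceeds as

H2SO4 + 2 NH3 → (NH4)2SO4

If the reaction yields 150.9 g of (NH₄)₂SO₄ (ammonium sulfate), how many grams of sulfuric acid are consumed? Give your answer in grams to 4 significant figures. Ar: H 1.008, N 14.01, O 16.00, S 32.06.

112.0 g

M((NH4)2SO4) = 2(14.01) + 8(1.008) + 32.06 + 4(16.00) = 132.144 g/mol.
M(H2SO4) = 2(1.008) + 32.06 + 4(16.00) = 98.076 g/mol.
n((NH4)2SO4) = 150.90 g / 132.144 g/mol = 1.1419 mol.
From the equation the (NH4)2SO4:H2SO4 mole ratio is 1:1, so n(H2SO4) = 1.1419 × 1/1 = 1.1419 mol.
Mass of H2SO4 = 1.1419 mol × 98.076 g/mol = 112.00 g.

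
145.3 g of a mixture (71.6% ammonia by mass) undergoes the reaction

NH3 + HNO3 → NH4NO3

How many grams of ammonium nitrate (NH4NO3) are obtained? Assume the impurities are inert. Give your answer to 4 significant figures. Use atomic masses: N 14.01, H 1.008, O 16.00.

488.9 g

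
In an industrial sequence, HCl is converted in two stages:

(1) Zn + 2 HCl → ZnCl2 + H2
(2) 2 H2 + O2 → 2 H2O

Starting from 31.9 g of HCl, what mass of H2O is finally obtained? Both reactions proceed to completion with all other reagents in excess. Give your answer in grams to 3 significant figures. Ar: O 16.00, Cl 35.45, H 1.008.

M(HCl) = 1.008 + 35.45 = 36.458 g/mol.
M(H2O) = 2(1.008) + 16.00 = 18.016 g/mol.
n(HCl) = 31.90 / 36.458 = 0.8750 mol.
Step 1 gives a 2:1 ratio of HCl to H2, so n(H2) = 0.4375 mol.
In step 2 the H2:H2O ratio is 2:2, so n(H2O) = 0.4375 mol.
Mass of H2O = 0.4375 × 18.016 = 7.882 g.

7.88 g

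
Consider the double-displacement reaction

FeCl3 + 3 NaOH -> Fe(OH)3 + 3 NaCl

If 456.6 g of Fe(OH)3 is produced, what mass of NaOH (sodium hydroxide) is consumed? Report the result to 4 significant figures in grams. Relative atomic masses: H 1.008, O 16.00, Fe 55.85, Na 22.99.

M(Fe(OH)3) = 55.85 + 3(16.00) + 3(1.008) = 106.874 g/mol.
M(NaOH) = 22.99 + 16.00 + 1.008 = 39.998 g/mol.
n(Fe(OH)3) = 456.60 g / 106.874 g/mol = 4.2723 mol.
From the equation the Fe(OH)3:NaOH mole ratio is 1:3, so n(NaOH) = 4.2723 × 3/1 = 12.817 mol.
Mass of NaOH = 12.817 mol × 39.998 g/mol = 512.65 g.

512.7 g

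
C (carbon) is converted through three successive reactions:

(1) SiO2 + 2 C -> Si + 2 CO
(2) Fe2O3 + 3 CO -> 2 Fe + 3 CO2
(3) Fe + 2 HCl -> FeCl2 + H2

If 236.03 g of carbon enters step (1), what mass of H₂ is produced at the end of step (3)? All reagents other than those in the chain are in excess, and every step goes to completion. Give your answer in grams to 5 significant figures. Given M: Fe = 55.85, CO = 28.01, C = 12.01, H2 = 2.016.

26.413 g

n(C) = 236.03 / 12.01 = 19.6528 mol.
Reaction (1): C→CO ratio 2:2 ⇒ n(CO) = 19.6528 mol.
Reaction (2): CO→Fe ratio 3:2 ⇒ n(Fe) = 13.1019 mol.
Reaction (3): Fe→H2 ratio 1:1 ⇒ n(H2) = 13.1019 mol.
Mass of H2 = 13.1019 × 2.016 = 26.4133 g.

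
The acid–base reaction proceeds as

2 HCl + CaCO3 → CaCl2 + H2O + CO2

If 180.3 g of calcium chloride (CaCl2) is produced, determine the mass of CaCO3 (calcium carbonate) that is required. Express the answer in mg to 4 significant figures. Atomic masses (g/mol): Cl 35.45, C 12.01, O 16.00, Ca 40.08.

M(CaCl2) = 40.08 + 2(35.45) = 110.98 g/mol.
M(CaCO3) = 40.08 + 12.01 + 3(16.00) = 100.09 g/mol.
n(CaCl2) = 180.30 g / 110.98 g/mol = 1.6246 mol.
From the equation the CaCl2:CaCO3 mole ratio is 1:1, so n(CaCO3) = 1.6246 × 1/1 = 1.6246 mol.
Mass of CaCO3 = 1.6246 mol × 100.09 g/mol = 162.61 g.
Converting to mg: 162.61 g = 162600 mg.

162600 mg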